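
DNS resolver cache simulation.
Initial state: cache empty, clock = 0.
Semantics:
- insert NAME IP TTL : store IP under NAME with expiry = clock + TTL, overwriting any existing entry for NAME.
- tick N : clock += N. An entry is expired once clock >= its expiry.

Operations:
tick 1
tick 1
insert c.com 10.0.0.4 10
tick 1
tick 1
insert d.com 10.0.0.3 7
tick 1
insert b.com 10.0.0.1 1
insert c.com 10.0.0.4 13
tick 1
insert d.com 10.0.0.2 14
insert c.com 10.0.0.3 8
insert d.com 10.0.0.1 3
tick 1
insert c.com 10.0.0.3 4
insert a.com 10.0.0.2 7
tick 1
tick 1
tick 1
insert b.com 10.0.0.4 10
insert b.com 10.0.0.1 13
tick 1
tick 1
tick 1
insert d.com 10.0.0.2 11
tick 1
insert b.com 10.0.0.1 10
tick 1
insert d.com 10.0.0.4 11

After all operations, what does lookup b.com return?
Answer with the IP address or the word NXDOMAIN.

Op 1: tick 1 -> clock=1.
Op 2: tick 1 -> clock=2.
Op 3: insert c.com -> 10.0.0.4 (expiry=2+10=12). clock=2
Op 4: tick 1 -> clock=3.
Op 5: tick 1 -> clock=4.
Op 6: insert d.com -> 10.0.0.3 (expiry=4+7=11). clock=4
Op 7: tick 1 -> clock=5.
Op 8: insert b.com -> 10.0.0.1 (expiry=5+1=6). clock=5
Op 9: insert c.com -> 10.0.0.4 (expiry=5+13=18). clock=5
Op 10: tick 1 -> clock=6. purged={b.com}
Op 11: insert d.com -> 10.0.0.2 (expiry=6+14=20). clock=6
Op 12: insert c.com -> 10.0.0.3 (expiry=6+8=14). clock=6
Op 13: insert d.com -> 10.0.0.1 (expiry=6+3=9). clock=6
Op 14: tick 1 -> clock=7.
Op 15: insert c.com -> 10.0.0.3 (expiry=7+4=11). clock=7
Op 16: insert a.com -> 10.0.0.2 (expiry=7+7=14). clock=7
Op 17: tick 1 -> clock=8.
Op 18: tick 1 -> clock=9. purged={d.com}
Op 19: tick 1 -> clock=10.
Op 20: insert b.com -> 10.0.0.4 (expiry=10+10=20). clock=10
Op 21: insert b.com -> 10.0.0.1 (expiry=10+13=23). clock=10
Op 22: tick 1 -> clock=11. purged={c.com}
Op 23: tick 1 -> clock=12.
Op 24: tick 1 -> clock=13.
Op 25: insert d.com -> 10.0.0.2 (expiry=13+11=24). clock=13
Op 26: tick 1 -> clock=14. purged={a.com}
Op 27: insert b.com -> 10.0.0.1 (expiry=14+10=24). clock=14
Op 28: tick 1 -> clock=15.
Op 29: insert d.com -> 10.0.0.4 (expiry=15+11=26). clock=15
lookup b.com: present, ip=10.0.0.1 expiry=24 > clock=15

Answer: 10.0.0.1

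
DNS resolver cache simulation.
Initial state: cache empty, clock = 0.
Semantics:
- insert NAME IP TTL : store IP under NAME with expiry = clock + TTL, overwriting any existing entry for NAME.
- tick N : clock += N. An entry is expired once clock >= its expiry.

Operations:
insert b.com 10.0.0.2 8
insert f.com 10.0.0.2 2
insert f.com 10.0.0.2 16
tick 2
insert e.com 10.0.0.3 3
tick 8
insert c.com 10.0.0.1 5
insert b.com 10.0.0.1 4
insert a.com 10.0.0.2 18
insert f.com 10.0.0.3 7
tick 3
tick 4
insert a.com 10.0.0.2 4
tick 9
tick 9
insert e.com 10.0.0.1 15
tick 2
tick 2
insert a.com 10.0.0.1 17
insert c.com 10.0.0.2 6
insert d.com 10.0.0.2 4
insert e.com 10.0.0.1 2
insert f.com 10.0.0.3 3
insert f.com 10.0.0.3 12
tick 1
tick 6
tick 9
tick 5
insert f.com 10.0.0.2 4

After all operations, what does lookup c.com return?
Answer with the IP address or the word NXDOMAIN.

Op 1: insert b.com -> 10.0.0.2 (expiry=0+8=8). clock=0
Op 2: insert f.com -> 10.0.0.2 (expiry=0+2=2). clock=0
Op 3: insert f.com -> 10.0.0.2 (expiry=0+16=16). clock=0
Op 4: tick 2 -> clock=2.
Op 5: insert e.com -> 10.0.0.3 (expiry=2+3=5). clock=2
Op 6: tick 8 -> clock=10. purged={b.com,e.com}
Op 7: insert c.com -> 10.0.0.1 (expiry=10+5=15). clock=10
Op 8: insert b.com -> 10.0.0.1 (expiry=10+4=14). clock=10
Op 9: insert a.com -> 10.0.0.2 (expiry=10+18=28). clock=10
Op 10: insert f.com -> 10.0.0.3 (expiry=10+7=17). clock=10
Op 11: tick 3 -> clock=13.
Op 12: tick 4 -> clock=17. purged={b.com,c.com,f.com}
Op 13: insert a.com -> 10.0.0.2 (expiry=17+4=21). clock=17
Op 14: tick 9 -> clock=26. purged={a.com}
Op 15: tick 9 -> clock=35.
Op 16: insert e.com -> 10.0.0.1 (expiry=35+15=50). clock=35
Op 17: tick 2 -> clock=37.
Op 18: tick 2 -> clock=39.
Op 19: insert a.com -> 10.0.0.1 (expiry=39+17=56). clock=39
Op 20: insert c.com -> 10.0.0.2 (expiry=39+6=45). clock=39
Op 21: insert d.com -> 10.0.0.2 (expiry=39+4=43). clock=39
Op 22: insert e.com -> 10.0.0.1 (expiry=39+2=41). clock=39
Op 23: insert f.com -> 10.0.0.3 (expiry=39+3=42). clock=39
Op 24: insert f.com -> 10.0.0.3 (expiry=39+12=51). clock=39
Op 25: tick 1 -> clock=40.
Op 26: tick 6 -> clock=46. purged={c.com,d.com,e.com}
Op 27: tick 9 -> clock=55. purged={f.com}
Op 28: tick 5 -> clock=60. purged={a.com}
Op 29: insert f.com -> 10.0.0.2 (expiry=60+4=64). clock=60
lookup c.com: not in cache (expired or never inserted)

Answer: NXDOMAIN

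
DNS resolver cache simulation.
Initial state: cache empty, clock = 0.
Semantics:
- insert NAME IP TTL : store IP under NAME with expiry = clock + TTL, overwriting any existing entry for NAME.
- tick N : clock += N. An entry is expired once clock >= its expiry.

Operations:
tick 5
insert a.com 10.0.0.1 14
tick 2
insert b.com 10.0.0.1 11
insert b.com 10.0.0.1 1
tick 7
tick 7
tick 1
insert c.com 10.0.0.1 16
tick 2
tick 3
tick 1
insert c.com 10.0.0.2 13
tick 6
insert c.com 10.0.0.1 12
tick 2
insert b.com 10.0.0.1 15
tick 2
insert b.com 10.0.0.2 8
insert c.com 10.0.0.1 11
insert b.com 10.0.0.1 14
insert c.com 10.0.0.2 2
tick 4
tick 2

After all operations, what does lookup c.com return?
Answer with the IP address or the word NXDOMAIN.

Answer: NXDOMAIN

Derivation:
Op 1: tick 5 -> clock=5.
Op 2: insert a.com -> 10.0.0.1 (expiry=5+14=19). clock=5
Op 3: tick 2 -> clock=7.
Op 4: insert b.com -> 10.0.0.1 (expiry=7+11=18). clock=7
Op 5: insert b.com -> 10.0.0.1 (expiry=7+1=8). clock=7
Op 6: tick 7 -> clock=14. purged={b.com}
Op 7: tick 7 -> clock=21. purged={a.com}
Op 8: tick 1 -> clock=22.
Op 9: insert c.com -> 10.0.0.1 (expiry=22+16=38). clock=22
Op 10: tick 2 -> clock=24.
Op 11: tick 3 -> clock=27.
Op 12: tick 1 -> clock=28.
Op 13: insert c.com -> 10.0.0.2 (expiry=28+13=41). clock=28
Op 14: tick 6 -> clock=34.
Op 15: insert c.com -> 10.0.0.1 (expiry=34+12=46). clock=34
Op 16: tick 2 -> clock=36.
Op 17: insert b.com -> 10.0.0.1 (expiry=36+15=51). clock=36
Op 18: tick 2 -> clock=38.
Op 19: insert b.com -> 10.0.0.2 (expiry=38+8=46). clock=38
Op 20: insert c.com -> 10.0.0.1 (expiry=38+11=49). clock=38
Op 21: insert b.com -> 10.0.0.1 (expiry=38+14=52). clock=38
Op 22: insert c.com -> 10.0.0.2 (expiry=38+2=40). clock=38
Op 23: tick 4 -> clock=42. purged={c.com}
Op 24: tick 2 -> clock=44.
lookup c.com: not in cache (expired or never inserted)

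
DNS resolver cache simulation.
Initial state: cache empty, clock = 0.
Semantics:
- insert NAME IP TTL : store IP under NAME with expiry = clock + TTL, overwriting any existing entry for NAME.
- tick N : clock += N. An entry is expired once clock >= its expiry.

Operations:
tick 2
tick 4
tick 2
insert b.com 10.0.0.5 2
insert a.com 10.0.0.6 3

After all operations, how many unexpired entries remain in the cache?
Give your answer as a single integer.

Op 1: tick 2 -> clock=2.
Op 2: tick 4 -> clock=6.
Op 3: tick 2 -> clock=8.
Op 4: insert b.com -> 10.0.0.5 (expiry=8+2=10). clock=8
Op 5: insert a.com -> 10.0.0.6 (expiry=8+3=11). clock=8
Final cache (unexpired): {a.com,b.com} -> size=2

Answer: 2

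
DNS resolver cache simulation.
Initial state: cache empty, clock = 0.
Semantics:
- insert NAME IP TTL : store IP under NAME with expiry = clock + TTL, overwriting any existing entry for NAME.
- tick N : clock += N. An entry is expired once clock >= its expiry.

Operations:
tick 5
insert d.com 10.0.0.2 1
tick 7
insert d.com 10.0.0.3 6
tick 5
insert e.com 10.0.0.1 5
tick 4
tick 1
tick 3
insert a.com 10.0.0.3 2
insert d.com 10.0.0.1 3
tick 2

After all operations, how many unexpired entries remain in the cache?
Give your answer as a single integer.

Op 1: tick 5 -> clock=5.
Op 2: insert d.com -> 10.0.0.2 (expiry=5+1=6). clock=5
Op 3: tick 7 -> clock=12. purged={d.com}
Op 4: insert d.com -> 10.0.0.3 (expiry=12+6=18). clock=12
Op 5: tick 5 -> clock=17.
Op 6: insert e.com -> 10.0.0.1 (expiry=17+5=22). clock=17
Op 7: tick 4 -> clock=21. purged={d.com}
Op 8: tick 1 -> clock=22. purged={e.com}
Op 9: tick 3 -> clock=25.
Op 10: insert a.com -> 10.0.0.3 (expiry=25+2=27). clock=25
Op 11: insert d.com -> 10.0.0.1 (expiry=25+3=28). clock=25
Op 12: tick 2 -> clock=27. purged={a.com}
Final cache (unexpired): {d.com} -> size=1

Answer: 1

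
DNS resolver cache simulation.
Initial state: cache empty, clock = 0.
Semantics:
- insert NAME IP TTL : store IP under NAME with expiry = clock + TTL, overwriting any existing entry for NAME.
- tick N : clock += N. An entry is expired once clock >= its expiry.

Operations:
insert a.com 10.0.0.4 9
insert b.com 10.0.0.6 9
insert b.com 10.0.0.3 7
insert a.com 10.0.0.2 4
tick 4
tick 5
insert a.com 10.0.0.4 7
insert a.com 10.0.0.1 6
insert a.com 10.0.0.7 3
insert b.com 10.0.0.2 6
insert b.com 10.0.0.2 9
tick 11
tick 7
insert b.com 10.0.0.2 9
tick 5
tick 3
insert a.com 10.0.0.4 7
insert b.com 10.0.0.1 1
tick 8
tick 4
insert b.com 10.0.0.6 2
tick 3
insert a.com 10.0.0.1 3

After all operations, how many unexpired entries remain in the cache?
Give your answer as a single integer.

Answer: 1

Derivation:
Op 1: insert a.com -> 10.0.0.4 (expiry=0+9=9). clock=0
Op 2: insert b.com -> 10.0.0.6 (expiry=0+9=9). clock=0
Op 3: insert b.com -> 10.0.0.3 (expiry=0+7=7). clock=0
Op 4: insert a.com -> 10.0.0.2 (expiry=0+4=4). clock=0
Op 5: tick 4 -> clock=4. purged={a.com}
Op 6: tick 5 -> clock=9. purged={b.com}
Op 7: insert a.com -> 10.0.0.4 (expiry=9+7=16). clock=9
Op 8: insert a.com -> 10.0.0.1 (expiry=9+6=15). clock=9
Op 9: insert a.com -> 10.0.0.7 (expiry=9+3=12). clock=9
Op 10: insert b.com -> 10.0.0.2 (expiry=9+6=15). clock=9
Op 11: insert b.com -> 10.0.0.2 (expiry=9+9=18). clock=9
Op 12: tick 11 -> clock=20. purged={a.com,b.com}
Op 13: tick 7 -> clock=27.
Op 14: insert b.com -> 10.0.0.2 (expiry=27+9=36). clock=27
Op 15: tick 5 -> clock=32.
Op 16: tick 3 -> clock=35.
Op 17: insert a.com -> 10.0.0.4 (expiry=35+7=42). clock=35
Op 18: insert b.com -> 10.0.0.1 (expiry=35+1=36). clock=35
Op 19: tick 8 -> clock=43. purged={a.com,b.com}
Op 20: tick 4 -> clock=47.
Op 21: insert b.com -> 10.0.0.6 (expiry=47+2=49). clock=47
Op 22: tick 3 -> clock=50. purged={b.com}
Op 23: insert a.com -> 10.0.0.1 (expiry=50+3=53). clock=50
Final cache (unexpired): {a.com} -> size=1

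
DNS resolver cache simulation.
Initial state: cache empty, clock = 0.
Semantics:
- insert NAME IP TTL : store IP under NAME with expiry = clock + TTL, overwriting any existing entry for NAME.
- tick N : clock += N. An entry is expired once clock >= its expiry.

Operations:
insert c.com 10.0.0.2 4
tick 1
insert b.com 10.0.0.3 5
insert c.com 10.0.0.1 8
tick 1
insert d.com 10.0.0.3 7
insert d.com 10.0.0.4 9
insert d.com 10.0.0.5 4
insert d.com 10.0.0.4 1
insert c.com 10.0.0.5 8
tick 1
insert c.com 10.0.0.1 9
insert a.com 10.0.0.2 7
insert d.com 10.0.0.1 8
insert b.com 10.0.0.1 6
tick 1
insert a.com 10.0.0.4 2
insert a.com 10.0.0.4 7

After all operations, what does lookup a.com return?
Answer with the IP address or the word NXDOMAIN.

Op 1: insert c.com -> 10.0.0.2 (expiry=0+4=4). clock=0
Op 2: tick 1 -> clock=1.
Op 3: insert b.com -> 10.0.0.3 (expiry=1+5=6). clock=1
Op 4: insert c.com -> 10.0.0.1 (expiry=1+8=9). clock=1
Op 5: tick 1 -> clock=2.
Op 6: insert d.com -> 10.0.0.3 (expiry=2+7=9). clock=2
Op 7: insert d.com -> 10.0.0.4 (expiry=2+9=11). clock=2
Op 8: insert d.com -> 10.0.0.5 (expiry=2+4=6). clock=2
Op 9: insert d.com -> 10.0.0.4 (expiry=2+1=3). clock=2
Op 10: insert c.com -> 10.0.0.5 (expiry=2+8=10). clock=2
Op 11: tick 1 -> clock=3. purged={d.com}
Op 12: insert c.com -> 10.0.0.1 (expiry=3+9=12). clock=3
Op 13: insert a.com -> 10.0.0.2 (expiry=3+7=10). clock=3
Op 14: insert d.com -> 10.0.0.1 (expiry=3+8=11). clock=3
Op 15: insert b.com -> 10.0.0.1 (expiry=3+6=9). clock=3
Op 16: tick 1 -> clock=4.
Op 17: insert a.com -> 10.0.0.4 (expiry=4+2=6). clock=4
Op 18: insert a.com -> 10.0.0.4 (expiry=4+7=11). clock=4
lookup a.com: present, ip=10.0.0.4 expiry=11 > clock=4

Answer: 10.0.0.4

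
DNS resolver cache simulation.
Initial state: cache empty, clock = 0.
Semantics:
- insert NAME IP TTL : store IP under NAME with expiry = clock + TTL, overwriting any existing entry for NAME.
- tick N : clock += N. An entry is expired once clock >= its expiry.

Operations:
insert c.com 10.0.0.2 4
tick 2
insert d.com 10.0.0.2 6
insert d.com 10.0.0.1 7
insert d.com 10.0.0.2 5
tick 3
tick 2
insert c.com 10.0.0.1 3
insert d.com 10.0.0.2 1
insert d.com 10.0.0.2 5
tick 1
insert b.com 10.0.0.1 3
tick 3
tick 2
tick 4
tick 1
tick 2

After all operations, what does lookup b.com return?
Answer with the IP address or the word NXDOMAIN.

Op 1: insert c.com -> 10.0.0.2 (expiry=0+4=4). clock=0
Op 2: tick 2 -> clock=2.
Op 3: insert d.com -> 10.0.0.2 (expiry=2+6=8). clock=2
Op 4: insert d.com -> 10.0.0.1 (expiry=2+7=9). clock=2
Op 5: insert d.com -> 10.0.0.2 (expiry=2+5=7). clock=2
Op 6: tick 3 -> clock=5. purged={c.com}
Op 7: tick 2 -> clock=7. purged={d.com}
Op 8: insert c.com -> 10.0.0.1 (expiry=7+3=10). clock=7
Op 9: insert d.com -> 10.0.0.2 (expiry=7+1=8). clock=7
Op 10: insert d.com -> 10.0.0.2 (expiry=7+5=12). clock=7
Op 11: tick 1 -> clock=8.
Op 12: insert b.com -> 10.0.0.1 (expiry=8+3=11). clock=8
Op 13: tick 3 -> clock=11. purged={b.com,c.com}
Op 14: tick 2 -> clock=13. purged={d.com}
Op 15: tick 4 -> clock=17.
Op 16: tick 1 -> clock=18.
Op 17: tick 2 -> clock=20.
lookup b.com: not in cache (expired or never inserted)

Answer: NXDOMAIN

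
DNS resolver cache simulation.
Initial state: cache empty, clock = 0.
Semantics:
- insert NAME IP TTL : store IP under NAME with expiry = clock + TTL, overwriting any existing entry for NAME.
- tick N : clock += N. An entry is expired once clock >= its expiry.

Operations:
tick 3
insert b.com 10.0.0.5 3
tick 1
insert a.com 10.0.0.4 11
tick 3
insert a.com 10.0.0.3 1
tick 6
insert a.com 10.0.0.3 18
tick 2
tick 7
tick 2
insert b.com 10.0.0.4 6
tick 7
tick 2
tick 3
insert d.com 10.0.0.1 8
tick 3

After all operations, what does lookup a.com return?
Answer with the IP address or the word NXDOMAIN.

Op 1: tick 3 -> clock=3.
Op 2: insert b.com -> 10.0.0.5 (expiry=3+3=6). clock=3
Op 3: tick 1 -> clock=4.
Op 4: insert a.com -> 10.0.0.4 (expiry=4+11=15). clock=4
Op 5: tick 3 -> clock=7. purged={b.com}
Op 6: insert a.com -> 10.0.0.3 (expiry=7+1=8). clock=7
Op 7: tick 6 -> clock=13. purged={a.com}
Op 8: insert a.com -> 10.0.0.3 (expiry=13+18=31). clock=13
Op 9: tick 2 -> clock=15.
Op 10: tick 7 -> clock=22.
Op 11: tick 2 -> clock=24.
Op 12: insert b.com -> 10.0.0.4 (expiry=24+6=30). clock=24
Op 13: tick 7 -> clock=31. purged={a.com,b.com}
Op 14: tick 2 -> clock=33.
Op 15: tick 3 -> clock=36.
Op 16: insert d.com -> 10.0.0.1 (expiry=36+8=44). clock=36
Op 17: tick 3 -> clock=39.
lookup a.com: not in cache (expired or never inserted)

Answer: NXDOMAIN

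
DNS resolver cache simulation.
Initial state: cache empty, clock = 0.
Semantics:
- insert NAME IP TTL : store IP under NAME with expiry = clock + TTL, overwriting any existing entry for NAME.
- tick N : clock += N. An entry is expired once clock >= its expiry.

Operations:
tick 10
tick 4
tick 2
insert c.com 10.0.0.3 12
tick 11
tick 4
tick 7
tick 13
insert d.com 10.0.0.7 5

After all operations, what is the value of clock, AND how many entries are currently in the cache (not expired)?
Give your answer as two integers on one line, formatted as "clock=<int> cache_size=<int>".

Op 1: tick 10 -> clock=10.
Op 2: tick 4 -> clock=14.
Op 3: tick 2 -> clock=16.
Op 4: insert c.com -> 10.0.0.3 (expiry=16+12=28). clock=16
Op 5: tick 11 -> clock=27.
Op 6: tick 4 -> clock=31. purged={c.com}
Op 7: tick 7 -> clock=38.
Op 8: tick 13 -> clock=51.
Op 9: insert d.com -> 10.0.0.7 (expiry=51+5=56). clock=51
Final clock = 51
Final cache (unexpired): {d.com} -> size=1

Answer: clock=51 cache_size=1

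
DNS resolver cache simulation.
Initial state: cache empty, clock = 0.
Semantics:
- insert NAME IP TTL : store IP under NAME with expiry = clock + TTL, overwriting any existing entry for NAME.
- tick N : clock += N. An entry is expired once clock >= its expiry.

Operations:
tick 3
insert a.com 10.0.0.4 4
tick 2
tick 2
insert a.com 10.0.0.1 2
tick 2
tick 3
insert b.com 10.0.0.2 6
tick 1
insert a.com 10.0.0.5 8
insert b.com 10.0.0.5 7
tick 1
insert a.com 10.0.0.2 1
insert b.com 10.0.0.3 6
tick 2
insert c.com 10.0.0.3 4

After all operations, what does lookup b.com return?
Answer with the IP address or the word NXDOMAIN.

Op 1: tick 3 -> clock=3.
Op 2: insert a.com -> 10.0.0.4 (expiry=3+4=7). clock=3
Op 3: tick 2 -> clock=5.
Op 4: tick 2 -> clock=7. purged={a.com}
Op 5: insert a.com -> 10.0.0.1 (expiry=7+2=9). clock=7
Op 6: tick 2 -> clock=9. purged={a.com}
Op 7: tick 3 -> clock=12.
Op 8: insert b.com -> 10.0.0.2 (expiry=12+6=18). clock=12
Op 9: tick 1 -> clock=13.
Op 10: insert a.com -> 10.0.0.5 (expiry=13+8=21). clock=13
Op 11: insert b.com -> 10.0.0.5 (expiry=13+7=20). clock=13
Op 12: tick 1 -> clock=14.
Op 13: insert a.com -> 10.0.0.2 (expiry=14+1=15). clock=14
Op 14: insert b.com -> 10.0.0.3 (expiry=14+6=20). clock=14
Op 15: tick 2 -> clock=16. purged={a.com}
Op 16: insert c.com -> 10.0.0.3 (expiry=16+4=20). clock=16
lookup b.com: present, ip=10.0.0.3 expiry=20 > clock=16

Answer: 10.0.0.3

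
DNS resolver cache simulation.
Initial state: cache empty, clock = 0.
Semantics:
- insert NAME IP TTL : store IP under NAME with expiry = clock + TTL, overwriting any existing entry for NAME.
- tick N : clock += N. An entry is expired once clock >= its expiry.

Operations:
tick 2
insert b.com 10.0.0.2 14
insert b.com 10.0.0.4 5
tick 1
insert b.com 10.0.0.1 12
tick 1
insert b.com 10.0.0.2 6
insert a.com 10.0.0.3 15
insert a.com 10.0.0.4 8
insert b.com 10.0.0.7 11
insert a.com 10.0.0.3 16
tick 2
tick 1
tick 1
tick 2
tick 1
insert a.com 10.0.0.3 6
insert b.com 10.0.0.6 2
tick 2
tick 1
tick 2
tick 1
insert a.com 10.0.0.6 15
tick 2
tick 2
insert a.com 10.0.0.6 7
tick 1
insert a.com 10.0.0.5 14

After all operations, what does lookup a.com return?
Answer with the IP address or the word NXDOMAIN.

Answer: 10.0.0.5

Derivation:
Op 1: tick 2 -> clock=2.
Op 2: insert b.com -> 10.0.0.2 (expiry=2+14=16). clock=2
Op 3: insert b.com -> 10.0.0.4 (expiry=2+5=7). clock=2
Op 4: tick 1 -> clock=3.
Op 5: insert b.com -> 10.0.0.1 (expiry=3+12=15). clock=3
Op 6: tick 1 -> clock=4.
Op 7: insert b.com -> 10.0.0.2 (expiry=4+6=10). clock=4
Op 8: insert a.com -> 10.0.0.3 (expiry=4+15=19). clock=4
Op 9: insert a.com -> 10.0.0.4 (expiry=4+8=12). clock=4
Op 10: insert b.com -> 10.0.0.7 (expiry=4+11=15). clock=4
Op 11: insert a.com -> 10.0.0.3 (expiry=4+16=20). clock=4
Op 12: tick 2 -> clock=6.
Op 13: tick 1 -> clock=7.
Op 14: tick 1 -> clock=8.
Op 15: tick 2 -> clock=10.
Op 16: tick 1 -> clock=11.
Op 17: insert a.com -> 10.0.0.3 (expiry=11+6=17). clock=11
Op 18: insert b.com -> 10.0.0.6 (expiry=11+2=13). clock=11
Op 19: tick 2 -> clock=13. purged={b.com}
Op 20: tick 1 -> clock=14.
Op 21: tick 2 -> clock=16.
Op 22: tick 1 -> clock=17. purged={a.com}
Op 23: insert a.com -> 10.0.0.6 (expiry=17+15=32). clock=17
Op 24: tick 2 -> clock=19.
Op 25: tick 2 -> clock=21.
Op 26: insert a.com -> 10.0.0.6 (expiry=21+7=28). clock=21
Op 27: tick 1 -> clock=22.
Op 28: insert a.com -> 10.0.0.5 (expiry=22+14=36). clock=22
lookup a.com: present, ip=10.0.0.5 expiry=36 > clock=22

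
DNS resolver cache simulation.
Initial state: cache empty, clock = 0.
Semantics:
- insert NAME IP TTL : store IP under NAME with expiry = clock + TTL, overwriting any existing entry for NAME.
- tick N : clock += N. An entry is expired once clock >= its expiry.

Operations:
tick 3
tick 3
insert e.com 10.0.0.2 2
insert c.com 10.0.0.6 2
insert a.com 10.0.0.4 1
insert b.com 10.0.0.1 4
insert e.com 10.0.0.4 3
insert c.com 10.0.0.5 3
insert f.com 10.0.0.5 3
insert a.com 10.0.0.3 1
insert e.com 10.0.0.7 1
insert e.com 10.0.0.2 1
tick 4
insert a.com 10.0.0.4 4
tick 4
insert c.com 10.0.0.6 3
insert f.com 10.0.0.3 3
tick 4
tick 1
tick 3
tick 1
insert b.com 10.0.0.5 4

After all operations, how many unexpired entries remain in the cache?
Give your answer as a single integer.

Op 1: tick 3 -> clock=3.
Op 2: tick 3 -> clock=6.
Op 3: insert e.com -> 10.0.0.2 (expiry=6+2=8). clock=6
Op 4: insert c.com -> 10.0.0.6 (expiry=6+2=8). clock=6
Op 5: insert a.com -> 10.0.0.4 (expiry=6+1=7). clock=6
Op 6: insert b.com -> 10.0.0.1 (expiry=6+4=10). clock=6
Op 7: insert e.com -> 10.0.0.4 (expiry=6+3=9). clock=6
Op 8: insert c.com -> 10.0.0.5 (expiry=6+3=9). clock=6
Op 9: insert f.com -> 10.0.0.5 (expiry=6+3=9). clock=6
Op 10: insert a.com -> 10.0.0.3 (expiry=6+1=7). clock=6
Op 11: insert e.com -> 10.0.0.7 (expiry=6+1=7). clock=6
Op 12: insert e.com -> 10.0.0.2 (expiry=6+1=7). clock=6
Op 13: tick 4 -> clock=10. purged={a.com,b.com,c.com,e.com,f.com}
Op 14: insert a.com -> 10.0.0.4 (expiry=10+4=14). clock=10
Op 15: tick 4 -> clock=14. purged={a.com}
Op 16: insert c.com -> 10.0.0.6 (expiry=14+3=17). clock=14
Op 17: insert f.com -> 10.0.0.3 (expiry=14+3=17). clock=14
Op 18: tick 4 -> clock=18. purged={c.com,f.com}
Op 19: tick 1 -> clock=19.
Op 20: tick 3 -> clock=22.
Op 21: tick 1 -> clock=23.
Op 22: insert b.com -> 10.0.0.5 (expiry=23+4=27). clock=23
Final cache (unexpired): {b.com} -> size=1

Answer: 1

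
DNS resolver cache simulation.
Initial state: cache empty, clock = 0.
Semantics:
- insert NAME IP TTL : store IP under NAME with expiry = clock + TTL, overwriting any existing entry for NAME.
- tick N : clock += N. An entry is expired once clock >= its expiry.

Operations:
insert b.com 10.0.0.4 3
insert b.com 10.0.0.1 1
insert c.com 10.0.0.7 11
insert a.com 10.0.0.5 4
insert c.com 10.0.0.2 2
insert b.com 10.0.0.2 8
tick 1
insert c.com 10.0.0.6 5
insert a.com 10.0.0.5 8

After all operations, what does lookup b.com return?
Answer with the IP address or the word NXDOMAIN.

Answer: 10.0.0.2

Derivation:
Op 1: insert b.com -> 10.0.0.4 (expiry=0+3=3). clock=0
Op 2: insert b.com -> 10.0.0.1 (expiry=0+1=1). clock=0
Op 3: insert c.com -> 10.0.0.7 (expiry=0+11=11). clock=0
Op 4: insert a.com -> 10.0.0.5 (expiry=0+4=4). clock=0
Op 5: insert c.com -> 10.0.0.2 (expiry=0+2=2). clock=0
Op 6: insert b.com -> 10.0.0.2 (expiry=0+8=8). clock=0
Op 7: tick 1 -> clock=1.
Op 8: insert c.com -> 10.0.0.6 (expiry=1+5=6). clock=1
Op 9: insert a.com -> 10.0.0.5 (expiry=1+8=9). clock=1
lookup b.com: present, ip=10.0.0.2 expiry=8 > clock=1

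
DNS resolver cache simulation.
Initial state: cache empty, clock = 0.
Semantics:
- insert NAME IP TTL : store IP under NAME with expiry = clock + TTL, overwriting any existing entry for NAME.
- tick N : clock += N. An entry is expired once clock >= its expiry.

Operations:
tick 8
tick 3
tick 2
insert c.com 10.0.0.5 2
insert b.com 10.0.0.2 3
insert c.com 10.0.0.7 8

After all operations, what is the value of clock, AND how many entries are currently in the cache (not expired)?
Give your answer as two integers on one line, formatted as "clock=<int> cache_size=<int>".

Op 1: tick 8 -> clock=8.
Op 2: tick 3 -> clock=11.
Op 3: tick 2 -> clock=13.
Op 4: insert c.com -> 10.0.0.5 (expiry=13+2=15). clock=13
Op 5: insert b.com -> 10.0.0.2 (expiry=13+3=16). clock=13
Op 6: insert c.com -> 10.0.0.7 (expiry=13+8=21). clock=13
Final clock = 13
Final cache (unexpired): {b.com,c.com} -> size=2

Answer: clock=13 cache_size=2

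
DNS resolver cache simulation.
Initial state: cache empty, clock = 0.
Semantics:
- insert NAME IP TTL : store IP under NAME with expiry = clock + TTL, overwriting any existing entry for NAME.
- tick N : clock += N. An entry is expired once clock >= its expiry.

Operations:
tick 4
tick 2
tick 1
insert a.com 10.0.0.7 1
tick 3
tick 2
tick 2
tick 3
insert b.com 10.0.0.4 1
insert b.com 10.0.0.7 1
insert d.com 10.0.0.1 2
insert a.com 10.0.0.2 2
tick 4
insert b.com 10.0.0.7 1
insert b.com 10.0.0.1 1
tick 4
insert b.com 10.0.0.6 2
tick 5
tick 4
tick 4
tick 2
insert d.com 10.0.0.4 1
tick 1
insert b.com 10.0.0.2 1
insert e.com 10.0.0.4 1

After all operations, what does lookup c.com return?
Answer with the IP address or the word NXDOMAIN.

Answer: NXDOMAIN

Derivation:
Op 1: tick 4 -> clock=4.
Op 2: tick 2 -> clock=6.
Op 3: tick 1 -> clock=7.
Op 4: insert a.com -> 10.0.0.7 (expiry=7+1=8). clock=7
Op 5: tick 3 -> clock=10. purged={a.com}
Op 6: tick 2 -> clock=12.
Op 7: tick 2 -> clock=14.
Op 8: tick 3 -> clock=17.
Op 9: insert b.com -> 10.0.0.4 (expiry=17+1=18). clock=17
Op 10: insert b.com -> 10.0.0.7 (expiry=17+1=18). clock=17
Op 11: insert d.com -> 10.0.0.1 (expiry=17+2=19). clock=17
Op 12: insert a.com -> 10.0.0.2 (expiry=17+2=19). clock=17
Op 13: tick 4 -> clock=21. purged={a.com,b.com,d.com}
Op 14: insert b.com -> 10.0.0.7 (expiry=21+1=22). clock=21
Op 15: insert b.com -> 10.0.0.1 (expiry=21+1=22). clock=21
Op 16: tick 4 -> clock=25. purged={b.com}
Op 17: insert b.com -> 10.0.0.6 (expiry=25+2=27). clock=25
Op 18: tick 5 -> clock=30. purged={b.com}
Op 19: tick 4 -> clock=34.
Op 20: tick 4 -> clock=38.
Op 21: tick 2 -> clock=40.
Op 22: insert d.com -> 10.0.0.4 (expiry=40+1=41). clock=40
Op 23: tick 1 -> clock=41. purged={d.com}
Op 24: insert b.com -> 10.0.0.2 (expiry=41+1=42). clock=41
Op 25: insert e.com -> 10.0.0.4 (expiry=41+1=42). clock=41
lookup c.com: not in cache (expired or never inserted)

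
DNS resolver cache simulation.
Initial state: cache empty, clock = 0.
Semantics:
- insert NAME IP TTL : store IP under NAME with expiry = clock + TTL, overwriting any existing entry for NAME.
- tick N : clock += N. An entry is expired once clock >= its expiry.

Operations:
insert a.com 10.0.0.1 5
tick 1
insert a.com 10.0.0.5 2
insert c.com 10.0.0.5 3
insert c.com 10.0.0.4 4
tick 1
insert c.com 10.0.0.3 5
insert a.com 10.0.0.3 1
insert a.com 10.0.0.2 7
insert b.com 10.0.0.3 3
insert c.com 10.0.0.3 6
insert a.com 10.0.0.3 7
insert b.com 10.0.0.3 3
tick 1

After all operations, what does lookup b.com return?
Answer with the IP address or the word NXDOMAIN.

Op 1: insert a.com -> 10.0.0.1 (expiry=0+5=5). clock=0
Op 2: tick 1 -> clock=1.
Op 3: insert a.com -> 10.0.0.5 (expiry=1+2=3). clock=1
Op 4: insert c.com -> 10.0.0.5 (expiry=1+3=4). clock=1
Op 5: insert c.com -> 10.0.0.4 (expiry=1+4=5). clock=1
Op 6: tick 1 -> clock=2.
Op 7: insert c.com -> 10.0.0.3 (expiry=2+5=7). clock=2
Op 8: insert a.com -> 10.0.0.3 (expiry=2+1=3). clock=2
Op 9: insert a.com -> 10.0.0.2 (expiry=2+7=9). clock=2
Op 10: insert b.com -> 10.0.0.3 (expiry=2+3=5). clock=2
Op 11: insert c.com -> 10.0.0.3 (expiry=2+6=8). clock=2
Op 12: insert a.com -> 10.0.0.3 (expiry=2+7=9). clock=2
Op 13: insert b.com -> 10.0.0.3 (expiry=2+3=5). clock=2
Op 14: tick 1 -> clock=3.
lookup b.com: present, ip=10.0.0.3 expiry=5 > clock=3

Answer: 10.0.0.3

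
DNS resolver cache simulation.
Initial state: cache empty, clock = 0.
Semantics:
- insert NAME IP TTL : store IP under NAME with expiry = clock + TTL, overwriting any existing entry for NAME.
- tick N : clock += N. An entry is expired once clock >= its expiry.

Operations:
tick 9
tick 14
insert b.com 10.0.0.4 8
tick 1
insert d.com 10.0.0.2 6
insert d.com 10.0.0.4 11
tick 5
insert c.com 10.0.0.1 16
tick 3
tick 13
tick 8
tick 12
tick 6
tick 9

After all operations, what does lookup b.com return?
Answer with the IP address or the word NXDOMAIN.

Op 1: tick 9 -> clock=9.
Op 2: tick 14 -> clock=23.
Op 3: insert b.com -> 10.0.0.4 (expiry=23+8=31). clock=23
Op 4: tick 1 -> clock=24.
Op 5: insert d.com -> 10.0.0.2 (expiry=24+6=30). clock=24
Op 6: insert d.com -> 10.0.0.4 (expiry=24+11=35). clock=24
Op 7: tick 5 -> clock=29.
Op 8: insert c.com -> 10.0.0.1 (expiry=29+16=45). clock=29
Op 9: tick 3 -> clock=32. purged={b.com}
Op 10: tick 13 -> clock=45. purged={c.com,d.com}
Op 11: tick 8 -> clock=53.
Op 12: tick 12 -> clock=65.
Op 13: tick 6 -> clock=71.
Op 14: tick 9 -> clock=80.
lookup b.com: not in cache (expired or never inserted)

Answer: NXDOMAIN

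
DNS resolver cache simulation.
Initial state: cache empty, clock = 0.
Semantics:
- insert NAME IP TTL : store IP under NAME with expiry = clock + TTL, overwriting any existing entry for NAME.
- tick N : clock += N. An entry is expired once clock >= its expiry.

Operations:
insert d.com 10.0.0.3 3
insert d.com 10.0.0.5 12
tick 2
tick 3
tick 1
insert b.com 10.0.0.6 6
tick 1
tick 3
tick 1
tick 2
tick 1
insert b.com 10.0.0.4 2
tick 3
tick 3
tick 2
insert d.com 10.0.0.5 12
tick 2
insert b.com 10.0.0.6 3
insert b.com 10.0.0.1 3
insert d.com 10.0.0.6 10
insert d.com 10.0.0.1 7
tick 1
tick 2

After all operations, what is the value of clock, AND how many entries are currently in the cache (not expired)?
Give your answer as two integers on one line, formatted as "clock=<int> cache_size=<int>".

Answer: clock=27 cache_size=1

Derivation:
Op 1: insert d.com -> 10.0.0.3 (expiry=0+3=3). clock=0
Op 2: insert d.com -> 10.0.0.5 (expiry=0+12=12). clock=0
Op 3: tick 2 -> clock=2.
Op 4: tick 3 -> clock=5.
Op 5: tick 1 -> clock=6.
Op 6: insert b.com -> 10.0.0.6 (expiry=6+6=12). clock=6
Op 7: tick 1 -> clock=7.
Op 8: tick 3 -> clock=10.
Op 9: tick 1 -> clock=11.
Op 10: tick 2 -> clock=13. purged={b.com,d.com}
Op 11: tick 1 -> clock=14.
Op 12: insert b.com -> 10.0.0.4 (expiry=14+2=16). clock=14
Op 13: tick 3 -> clock=17. purged={b.com}
Op 14: tick 3 -> clock=20.
Op 15: tick 2 -> clock=22.
Op 16: insert d.com -> 10.0.0.5 (expiry=22+12=34). clock=22
Op 17: tick 2 -> clock=24.
Op 18: insert b.com -> 10.0.0.6 (expiry=24+3=27). clock=24
Op 19: insert b.com -> 10.0.0.1 (expiry=24+3=27). clock=24
Op 20: insert d.com -> 10.0.0.6 (expiry=24+10=34). clock=24
Op 21: insert d.com -> 10.0.0.1 (expiry=24+7=31). clock=24
Op 22: tick 1 -> clock=25.
Op 23: tick 2 -> clock=27. purged={b.com}
Final clock = 27
Final cache (unexpired): {d.com} -> size=1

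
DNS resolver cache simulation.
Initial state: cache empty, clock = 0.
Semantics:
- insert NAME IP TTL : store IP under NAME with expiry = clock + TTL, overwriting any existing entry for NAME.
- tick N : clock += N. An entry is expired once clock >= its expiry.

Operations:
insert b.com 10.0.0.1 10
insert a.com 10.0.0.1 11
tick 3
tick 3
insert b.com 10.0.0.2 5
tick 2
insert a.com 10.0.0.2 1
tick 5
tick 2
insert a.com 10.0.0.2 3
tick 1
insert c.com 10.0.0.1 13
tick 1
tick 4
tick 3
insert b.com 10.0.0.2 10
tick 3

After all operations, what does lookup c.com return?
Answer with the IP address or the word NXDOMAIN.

Answer: 10.0.0.1

Derivation:
Op 1: insert b.com -> 10.0.0.1 (expiry=0+10=10). clock=0
Op 2: insert a.com -> 10.0.0.1 (expiry=0+11=11). clock=0
Op 3: tick 3 -> clock=3.
Op 4: tick 3 -> clock=6.
Op 5: insert b.com -> 10.0.0.2 (expiry=6+5=11). clock=6
Op 6: tick 2 -> clock=8.
Op 7: insert a.com -> 10.0.0.2 (expiry=8+1=9). clock=8
Op 8: tick 5 -> clock=13. purged={a.com,b.com}
Op 9: tick 2 -> clock=15.
Op 10: insert a.com -> 10.0.0.2 (expiry=15+3=18). clock=15
Op 11: tick 1 -> clock=16.
Op 12: insert c.com -> 10.0.0.1 (expiry=16+13=29). clock=16
Op 13: tick 1 -> clock=17.
Op 14: tick 4 -> clock=21. purged={a.com}
Op 15: tick 3 -> clock=24.
Op 16: insert b.com -> 10.0.0.2 (expiry=24+10=34). clock=24
Op 17: tick 3 -> clock=27.
lookup c.com: present, ip=10.0.0.1 expiry=29 > clock=27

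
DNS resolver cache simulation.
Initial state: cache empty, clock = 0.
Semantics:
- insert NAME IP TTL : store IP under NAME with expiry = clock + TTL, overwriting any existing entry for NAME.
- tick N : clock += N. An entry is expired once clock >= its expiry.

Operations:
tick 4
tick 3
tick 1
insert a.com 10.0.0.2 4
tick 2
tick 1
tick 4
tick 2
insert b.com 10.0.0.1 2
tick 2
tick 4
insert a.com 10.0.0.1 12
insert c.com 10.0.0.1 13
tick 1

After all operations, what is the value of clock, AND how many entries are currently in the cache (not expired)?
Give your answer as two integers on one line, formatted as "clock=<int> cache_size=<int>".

Answer: clock=24 cache_size=2

Derivation:
Op 1: tick 4 -> clock=4.
Op 2: tick 3 -> clock=7.
Op 3: tick 1 -> clock=8.
Op 4: insert a.com -> 10.0.0.2 (expiry=8+4=12). clock=8
Op 5: tick 2 -> clock=10.
Op 6: tick 1 -> clock=11.
Op 7: tick 4 -> clock=15. purged={a.com}
Op 8: tick 2 -> clock=17.
Op 9: insert b.com -> 10.0.0.1 (expiry=17+2=19). clock=17
Op 10: tick 2 -> clock=19. purged={b.com}
Op 11: tick 4 -> clock=23.
Op 12: insert a.com -> 10.0.0.1 (expiry=23+12=35). clock=23
Op 13: insert c.com -> 10.0.0.1 (expiry=23+13=36). clock=23
Op 14: tick 1 -> clock=24.
Final clock = 24
Final cache (unexpired): {a.com,c.com} -> size=2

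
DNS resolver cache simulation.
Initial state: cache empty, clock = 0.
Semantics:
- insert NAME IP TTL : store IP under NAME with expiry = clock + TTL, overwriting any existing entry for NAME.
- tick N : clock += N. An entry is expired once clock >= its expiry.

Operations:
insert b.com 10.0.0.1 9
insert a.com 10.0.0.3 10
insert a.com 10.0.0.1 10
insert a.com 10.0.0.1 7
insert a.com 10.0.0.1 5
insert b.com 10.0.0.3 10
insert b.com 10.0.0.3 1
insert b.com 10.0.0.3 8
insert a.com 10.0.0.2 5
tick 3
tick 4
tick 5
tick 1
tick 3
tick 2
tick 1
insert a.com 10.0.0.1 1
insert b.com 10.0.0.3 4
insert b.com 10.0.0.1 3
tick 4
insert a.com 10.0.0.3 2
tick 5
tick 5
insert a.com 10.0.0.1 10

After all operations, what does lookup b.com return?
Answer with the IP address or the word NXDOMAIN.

Op 1: insert b.com -> 10.0.0.1 (expiry=0+9=9). clock=0
Op 2: insert a.com -> 10.0.0.3 (expiry=0+10=10). clock=0
Op 3: insert a.com -> 10.0.0.1 (expiry=0+10=10). clock=0
Op 4: insert a.com -> 10.0.0.1 (expiry=0+7=7). clock=0
Op 5: insert a.com -> 10.0.0.1 (expiry=0+5=5). clock=0
Op 6: insert b.com -> 10.0.0.3 (expiry=0+10=10). clock=0
Op 7: insert b.com -> 10.0.0.3 (expiry=0+1=1). clock=0
Op 8: insert b.com -> 10.0.0.3 (expiry=0+8=8). clock=0
Op 9: insert a.com -> 10.0.0.2 (expiry=0+5=5). clock=0
Op 10: tick 3 -> clock=3.
Op 11: tick 4 -> clock=7. purged={a.com}
Op 12: tick 5 -> clock=12. purged={b.com}
Op 13: tick 1 -> clock=13.
Op 14: tick 3 -> clock=16.
Op 15: tick 2 -> clock=18.
Op 16: tick 1 -> clock=19.
Op 17: insert a.com -> 10.0.0.1 (expiry=19+1=20). clock=19
Op 18: insert b.com -> 10.0.0.3 (expiry=19+4=23). clock=19
Op 19: insert b.com -> 10.0.0.1 (expiry=19+3=22). clock=19
Op 20: tick 4 -> clock=23. purged={a.com,b.com}
Op 21: insert a.com -> 10.0.0.3 (expiry=23+2=25). clock=23
Op 22: tick 5 -> clock=28. purged={a.com}
Op 23: tick 5 -> clock=33.
Op 24: insert a.com -> 10.0.0.1 (expiry=33+10=43). clock=33
lookup b.com: not in cache (expired or never inserted)

Answer: NXDOMAIN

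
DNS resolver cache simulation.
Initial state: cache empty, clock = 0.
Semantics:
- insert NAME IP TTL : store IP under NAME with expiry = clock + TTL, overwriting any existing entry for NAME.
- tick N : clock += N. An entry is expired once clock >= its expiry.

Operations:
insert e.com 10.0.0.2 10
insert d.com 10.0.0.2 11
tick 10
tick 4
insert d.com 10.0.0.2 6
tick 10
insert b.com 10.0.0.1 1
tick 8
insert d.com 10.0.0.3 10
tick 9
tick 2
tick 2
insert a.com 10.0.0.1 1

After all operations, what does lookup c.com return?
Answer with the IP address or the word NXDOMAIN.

Op 1: insert e.com -> 10.0.0.2 (expiry=0+10=10). clock=0
Op 2: insert d.com -> 10.0.0.2 (expiry=0+11=11). clock=0
Op 3: tick 10 -> clock=10. purged={e.com}
Op 4: tick 4 -> clock=14. purged={d.com}
Op 5: insert d.com -> 10.0.0.2 (expiry=14+6=20). clock=14
Op 6: tick 10 -> clock=24. purged={d.com}
Op 7: insert b.com -> 10.0.0.1 (expiry=24+1=25). clock=24
Op 8: tick 8 -> clock=32. purged={b.com}
Op 9: insert d.com -> 10.0.0.3 (expiry=32+10=42). clock=32
Op 10: tick 9 -> clock=41.
Op 11: tick 2 -> clock=43. purged={d.com}
Op 12: tick 2 -> clock=45.
Op 13: insert a.com -> 10.0.0.1 (expiry=45+1=46). clock=45
lookup c.com: not in cache (expired or never inserted)

Answer: NXDOMAIN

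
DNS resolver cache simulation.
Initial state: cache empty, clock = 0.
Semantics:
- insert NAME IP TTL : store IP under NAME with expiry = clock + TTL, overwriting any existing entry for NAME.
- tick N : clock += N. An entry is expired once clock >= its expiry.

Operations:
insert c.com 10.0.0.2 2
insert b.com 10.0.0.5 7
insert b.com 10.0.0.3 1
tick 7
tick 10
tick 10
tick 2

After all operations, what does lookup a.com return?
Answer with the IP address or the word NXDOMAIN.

Answer: NXDOMAIN

Derivation:
Op 1: insert c.com -> 10.0.0.2 (expiry=0+2=2). clock=0
Op 2: insert b.com -> 10.0.0.5 (expiry=0+7=7). clock=0
Op 3: insert b.com -> 10.0.0.3 (expiry=0+1=1). clock=0
Op 4: tick 7 -> clock=7. purged={b.com,c.com}
Op 5: tick 10 -> clock=17.
Op 6: tick 10 -> clock=27.
Op 7: tick 2 -> clock=29.
lookup a.com: not in cache (expired or never inserted)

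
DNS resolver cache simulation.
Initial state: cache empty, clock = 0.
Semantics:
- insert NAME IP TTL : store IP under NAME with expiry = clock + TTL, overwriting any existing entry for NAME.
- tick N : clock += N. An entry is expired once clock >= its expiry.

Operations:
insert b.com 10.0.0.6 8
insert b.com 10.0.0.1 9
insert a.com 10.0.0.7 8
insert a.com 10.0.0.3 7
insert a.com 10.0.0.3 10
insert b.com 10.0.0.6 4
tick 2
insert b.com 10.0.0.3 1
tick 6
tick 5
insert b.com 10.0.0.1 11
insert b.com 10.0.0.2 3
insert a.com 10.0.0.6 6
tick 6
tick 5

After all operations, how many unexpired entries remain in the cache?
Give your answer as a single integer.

Op 1: insert b.com -> 10.0.0.6 (expiry=0+8=8). clock=0
Op 2: insert b.com -> 10.0.0.1 (expiry=0+9=9). clock=0
Op 3: insert a.com -> 10.0.0.7 (expiry=0+8=8). clock=0
Op 4: insert a.com -> 10.0.0.3 (expiry=0+7=7). clock=0
Op 5: insert a.com -> 10.0.0.3 (expiry=0+10=10). clock=0
Op 6: insert b.com -> 10.0.0.6 (expiry=0+4=4). clock=0
Op 7: tick 2 -> clock=2.
Op 8: insert b.com -> 10.0.0.3 (expiry=2+1=3). clock=2
Op 9: tick 6 -> clock=8. purged={b.com}
Op 10: tick 5 -> clock=13. purged={a.com}
Op 11: insert b.com -> 10.0.0.1 (expiry=13+11=24). clock=13
Op 12: insert b.com -> 10.0.0.2 (expiry=13+3=16). clock=13
Op 13: insert a.com -> 10.0.0.6 (expiry=13+6=19). clock=13
Op 14: tick 6 -> clock=19. purged={a.com,b.com}
Op 15: tick 5 -> clock=24.
Final cache (unexpired): {} -> size=0

Answer: 0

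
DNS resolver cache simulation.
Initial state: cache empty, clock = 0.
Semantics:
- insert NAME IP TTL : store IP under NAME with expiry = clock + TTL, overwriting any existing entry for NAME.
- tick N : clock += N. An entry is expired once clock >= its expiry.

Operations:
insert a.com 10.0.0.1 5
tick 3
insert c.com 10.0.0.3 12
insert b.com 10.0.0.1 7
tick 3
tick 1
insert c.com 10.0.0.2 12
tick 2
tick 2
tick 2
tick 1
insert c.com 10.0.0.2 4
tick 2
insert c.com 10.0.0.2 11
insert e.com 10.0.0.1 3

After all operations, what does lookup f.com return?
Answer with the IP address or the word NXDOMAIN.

Answer: NXDOMAIN

Derivation:
Op 1: insert a.com -> 10.0.0.1 (expiry=0+5=5). clock=0
Op 2: tick 3 -> clock=3.
Op 3: insert c.com -> 10.0.0.3 (expiry=3+12=15). clock=3
Op 4: insert b.com -> 10.0.0.1 (expiry=3+7=10). clock=3
Op 5: tick 3 -> clock=6. purged={a.com}
Op 6: tick 1 -> clock=7.
Op 7: insert c.com -> 10.0.0.2 (expiry=7+12=19). clock=7
Op 8: tick 2 -> clock=9.
Op 9: tick 2 -> clock=11. purged={b.com}
Op 10: tick 2 -> clock=13.
Op 11: tick 1 -> clock=14.
Op 12: insert c.com -> 10.0.0.2 (expiry=14+4=18). clock=14
Op 13: tick 2 -> clock=16.
Op 14: insert c.com -> 10.0.0.2 (expiry=16+11=27). clock=16
Op 15: insert e.com -> 10.0.0.1 (expiry=16+3=19). clock=16
lookup f.com: not in cache (expired or never inserted)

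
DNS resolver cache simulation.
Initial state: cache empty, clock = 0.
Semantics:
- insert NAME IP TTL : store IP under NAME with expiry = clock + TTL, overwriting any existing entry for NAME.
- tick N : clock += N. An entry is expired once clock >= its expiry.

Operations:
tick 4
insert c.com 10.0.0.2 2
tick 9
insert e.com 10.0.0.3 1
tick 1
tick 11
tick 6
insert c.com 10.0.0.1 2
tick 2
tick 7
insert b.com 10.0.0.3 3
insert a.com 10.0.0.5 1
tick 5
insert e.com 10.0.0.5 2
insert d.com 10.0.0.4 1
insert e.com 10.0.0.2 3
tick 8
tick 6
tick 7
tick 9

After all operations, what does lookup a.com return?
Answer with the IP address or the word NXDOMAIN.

Answer: NXDOMAIN

Derivation:
Op 1: tick 4 -> clock=4.
Op 2: insert c.com -> 10.0.0.2 (expiry=4+2=6). clock=4
Op 3: tick 9 -> clock=13. purged={c.com}
Op 4: insert e.com -> 10.0.0.3 (expiry=13+1=14). clock=13
Op 5: tick 1 -> clock=14. purged={e.com}
Op 6: tick 11 -> clock=25.
Op 7: tick 6 -> clock=31.
Op 8: insert c.com -> 10.0.0.1 (expiry=31+2=33). clock=31
Op 9: tick 2 -> clock=33. purged={c.com}
Op 10: tick 7 -> clock=40.
Op 11: insert b.com -> 10.0.0.3 (expiry=40+3=43). clock=40
Op 12: insert a.com -> 10.0.0.5 (expiry=40+1=41). clock=40
Op 13: tick 5 -> clock=45. purged={a.com,b.com}
Op 14: insert e.com -> 10.0.0.5 (expiry=45+2=47). clock=45
Op 15: insert d.com -> 10.0.0.4 (expiry=45+1=46). clock=45
Op 16: insert e.com -> 10.0.0.2 (expiry=45+3=48). clock=45
Op 17: tick 8 -> clock=53. purged={d.com,e.com}
Op 18: tick 6 -> clock=59.
Op 19: tick 7 -> clock=66.
Op 20: tick 9 -> clock=75.
lookup a.com: not in cache (expired or never inserted)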